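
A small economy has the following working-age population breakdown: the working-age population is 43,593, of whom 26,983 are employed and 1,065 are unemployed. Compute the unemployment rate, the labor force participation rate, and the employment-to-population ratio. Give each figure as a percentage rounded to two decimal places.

Unemployment rate ≈ 3.80%; labor force participation rate ≈ 64.34%; employment-population ratio ≈ 61.90%.

Labor force = employed + unemployed = 26,983 + 1,065 = 28,048.
Unemployment rate = 1,065 / 28,048 = 3.80%.
Labor force participation rate = 28,048 / 43,593 = 64.34%.
Employment-population ratio = 26,983 / 43,593 = 61.90%.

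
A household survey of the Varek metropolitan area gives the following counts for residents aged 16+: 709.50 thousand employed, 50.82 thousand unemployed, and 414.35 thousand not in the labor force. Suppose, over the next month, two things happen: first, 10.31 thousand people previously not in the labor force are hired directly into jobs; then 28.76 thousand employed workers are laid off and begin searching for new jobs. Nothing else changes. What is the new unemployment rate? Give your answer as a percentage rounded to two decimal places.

New unemployment rate ≈ 10.33%.

Initially, labor force = 709.50 + 50.82 = 760.32 thousand, so u = 50.82/760.32 = 6.68%.
After the first change, employed and labor force both rise by 10.31; unemployed unchanged → E = 719.81, U = 50.82, labor force = 770.63 thousand.
After the second change, employed falls and unemployed rises by 28.76; labor force unchanged → E = 691.05, U = 79.58, labor force = 770.63 thousand.
New unemployment rate = 79.58 / 770.63 = 10.33%.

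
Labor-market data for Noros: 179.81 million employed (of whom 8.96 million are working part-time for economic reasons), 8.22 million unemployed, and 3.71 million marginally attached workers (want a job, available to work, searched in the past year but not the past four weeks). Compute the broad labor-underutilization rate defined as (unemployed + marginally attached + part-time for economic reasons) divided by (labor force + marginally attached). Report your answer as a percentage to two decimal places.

Broad underutilization rate ≈ 10.89%.

Labor force = 179.81 + 8.22 = 188.03 million.
Numerator = 8.22 + 3.71 + 8.96 = 20.89 million.
Denominator = 188.03 + 3.71 = 191.74 million.
Broad rate = 20.89 / 191.74 = 10.89%.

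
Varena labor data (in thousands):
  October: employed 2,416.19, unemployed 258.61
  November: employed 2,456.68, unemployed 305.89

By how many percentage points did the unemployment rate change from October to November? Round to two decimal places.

October: labor force = 2,416.19 + 258.61 = 2,674.80; u = 258.61/2,674.80 = 9.67%.
November: labor force = 2,456.68 + 305.89 = 2,762.57; u = 305.89/2,762.57 = 11.07%.
Change = 11.07% − 9.67% = +1.40 pp.

The unemployment rate changed by +1.40 percentage points.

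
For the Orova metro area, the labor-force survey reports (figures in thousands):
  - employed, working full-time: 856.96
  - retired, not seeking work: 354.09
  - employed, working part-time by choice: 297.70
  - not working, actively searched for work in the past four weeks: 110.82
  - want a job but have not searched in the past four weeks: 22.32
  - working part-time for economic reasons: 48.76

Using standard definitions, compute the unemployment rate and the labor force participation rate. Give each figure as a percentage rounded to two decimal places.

Unemployment rate ≈ 8.43%; labor force participation rate ≈ 77.74%.

Employed = 856.96 + 297.70 + 48.76 = 1,203.42 thousand (anyone who worked, including part-time for economic reasons, counts as employed).
Unemployed = 110.82 thousand.
Labor force = 1,203.42 + 110.82 = 1,314.24 thousand.
Not in labor force = 354.09 + 22.32 = 376.41 thousand (those not working and not actively searching are outside the labor force — including those who want a job but have given up searching).
Civilian working-age population = 1,314.24 + 376.41 = 1,690.65 thousand.
Unemployment rate = 110.82 / 1,314.24 = 8.43%.
Labor force participation rate = 1,314.24 / 1,690.65 = 77.74%.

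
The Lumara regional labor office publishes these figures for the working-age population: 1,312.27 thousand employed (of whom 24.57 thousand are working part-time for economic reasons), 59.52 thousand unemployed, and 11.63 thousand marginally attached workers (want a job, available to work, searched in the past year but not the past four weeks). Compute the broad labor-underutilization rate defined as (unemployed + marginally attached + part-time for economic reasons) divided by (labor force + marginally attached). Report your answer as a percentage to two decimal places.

Labor force = 1,312.27 + 59.52 = 1,371.79 thousand.
Numerator = 59.52 + 11.63 + 24.57 = 95.72 thousand.
Denominator = 1,371.79 + 11.63 = 1,383.42 thousand.
Broad rate = 95.72 / 1,383.42 = 6.92%.

Broad underutilization rate ≈ 6.92%.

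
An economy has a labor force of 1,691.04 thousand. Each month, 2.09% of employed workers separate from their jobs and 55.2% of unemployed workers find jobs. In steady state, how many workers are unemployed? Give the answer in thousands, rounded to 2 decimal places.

Steady-state unemployment rate u* = s/(s+f) = 2.09/(2.09+55.2) = 0.036481.
Unemployed = u* × labor force = 0.036481 × 1,691.04 ≈ 61.69 thousand.

About 61.69 thousand are unemployed in steady state.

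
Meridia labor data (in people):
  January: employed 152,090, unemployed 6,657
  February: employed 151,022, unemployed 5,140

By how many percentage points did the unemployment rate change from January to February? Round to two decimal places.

January: labor force = 152,090 + 6,657 = 158,747; u = 6,657/158,747 = 4.19%.
February: labor force = 151,022 + 5,140 = 156,162; u = 5,140/156,162 = 3.29%.
Change = 3.29% − 4.19% = −0.90 pp.

The unemployment rate changed by −0.90 percentage points.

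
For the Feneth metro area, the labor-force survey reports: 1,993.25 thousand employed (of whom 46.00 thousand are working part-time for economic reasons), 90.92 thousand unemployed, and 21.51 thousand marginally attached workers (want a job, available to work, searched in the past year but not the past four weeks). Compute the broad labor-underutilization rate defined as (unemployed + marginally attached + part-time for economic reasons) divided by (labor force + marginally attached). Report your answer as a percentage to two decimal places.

Labor force = 1,993.25 + 90.92 = 2,084.17 thousand.
Numerator = 90.92 + 21.51 + 46.00 = 158.43 thousand.
Denominator = 2,084.17 + 21.51 = 2,105.68 thousand.
Broad rate = 158.43 / 2,105.68 = 7.52%.

Broad underutilization rate ≈ 7.52%.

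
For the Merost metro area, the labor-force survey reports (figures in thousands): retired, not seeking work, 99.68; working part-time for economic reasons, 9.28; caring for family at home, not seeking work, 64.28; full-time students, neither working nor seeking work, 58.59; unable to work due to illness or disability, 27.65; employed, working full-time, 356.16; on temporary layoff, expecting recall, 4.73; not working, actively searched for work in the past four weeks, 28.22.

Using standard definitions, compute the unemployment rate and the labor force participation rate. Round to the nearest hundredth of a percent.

Unemployment rate ≈ 8.27%; labor force participation rate ≈ 61.42%.

Employed = 9.28 + 356.16 = 365.44 thousand (anyone who worked, including part-time for economic reasons, counts as employed).
Unemployed = 4.73 + 28.22 = 32.95 thousand (jobless and actively searching, or on temporary layoff).
Labor force = 365.44 + 32.95 = 398.39 thousand.
Not in labor force = 99.68 + 64.28 + 58.59 + 27.65 = 250.20 thousand (those not working and not actively searching are outside the labor force).
Civilian working-age population = 398.39 + 250.20 = 648.59 thousand.
Unemployment rate = 32.95 / 398.39 = 8.27%.
Labor force participation rate = 398.39 / 648.59 = 61.42%.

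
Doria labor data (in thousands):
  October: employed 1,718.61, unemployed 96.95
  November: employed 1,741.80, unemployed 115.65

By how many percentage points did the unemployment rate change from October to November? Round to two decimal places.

October: labor force = 1,718.61 + 96.95 = 1,815.56; u = 96.95/1,815.56 = 5.34%.
November: labor force = 1,741.80 + 115.65 = 1,857.45; u = 115.65/1,857.45 = 6.23%.
Change = 6.23% − 5.34% = +0.89 pp.

The unemployment rate changed by +0.89 percentage points.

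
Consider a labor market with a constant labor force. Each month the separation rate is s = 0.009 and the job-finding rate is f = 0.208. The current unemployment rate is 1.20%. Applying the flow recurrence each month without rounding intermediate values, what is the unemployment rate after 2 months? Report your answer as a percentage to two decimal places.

With a fixed labor force, u_{t+1} = u_t + s·(1−u_t) − f·u_t = u_t·(1−s−f) + s.
Here 1−s−f = 0.783 and s = 0.009.
u_1 = 0.012000 × 0.783 + 0.009 = 0.018396.
u_2 = 0.018396 × 0.783 + 0.009 = 0.023404.

Unemployment rate after two months ≈ 2.34%.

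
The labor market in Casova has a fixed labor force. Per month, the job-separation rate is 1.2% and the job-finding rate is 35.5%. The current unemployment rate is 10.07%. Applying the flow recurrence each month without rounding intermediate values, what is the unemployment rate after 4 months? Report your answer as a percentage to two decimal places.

Unemployment rate after four months ≈ 4.36%.

With a fixed labor force, u_{t+1} = u_t + s·(1−u_t) − f·u_t = u_t·(1−s−f) + s.
Here 1−s−f = 0.633 and s = 0.012.
u_1 = 0.100700 × 0.633 + 0.012 = 0.075743.
u_2 = 0.075743 × 0.633 + 0.012 = 0.059945.
u_3 = 0.059945 × 0.633 + 0.012 = 0.049945.
u_4 = 0.049945 × 0.633 + 0.012 = 0.043615.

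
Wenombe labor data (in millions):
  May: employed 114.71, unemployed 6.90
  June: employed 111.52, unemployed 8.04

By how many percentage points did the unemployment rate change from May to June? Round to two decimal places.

May: labor force = 114.71 + 6.90 = 121.61; u = 6.90/121.61 = 5.67%.
June: labor force = 111.52 + 8.04 = 119.56; u = 8.04/119.56 = 6.72%.
Change = 6.72% − 5.67% = +1.05 pp.

The unemployment rate changed by +1.05 percentage points.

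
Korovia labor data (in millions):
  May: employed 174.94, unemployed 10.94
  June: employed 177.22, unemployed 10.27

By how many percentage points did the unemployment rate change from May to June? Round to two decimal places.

May: labor force = 174.94 + 10.94 = 185.88; u = 10.94/185.88 = 5.89%.
June: labor force = 177.22 + 10.27 = 187.49; u = 10.27/187.49 = 5.48%.
Change = 5.48% − 5.89% = −0.41 pp.

The unemployment rate changed by −0.41 percentage points.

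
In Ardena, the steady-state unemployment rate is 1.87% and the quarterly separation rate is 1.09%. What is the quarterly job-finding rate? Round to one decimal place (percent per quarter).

From u* = s/(s+f): f = s·(1−u)/u.
f = 1.09 × (1 − 0.0187) / 0.0187 = 1.0696 / 0.0187 ≈ 57.2% per quarter.

Job-finding rate ≈ 57.2% per quarter.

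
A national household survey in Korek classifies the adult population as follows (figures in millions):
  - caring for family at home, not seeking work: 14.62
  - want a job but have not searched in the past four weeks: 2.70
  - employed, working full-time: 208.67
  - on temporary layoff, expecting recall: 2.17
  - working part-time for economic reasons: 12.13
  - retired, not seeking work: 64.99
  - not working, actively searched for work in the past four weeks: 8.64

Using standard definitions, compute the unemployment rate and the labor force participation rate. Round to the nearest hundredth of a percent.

Employed = 208.67 + 12.13 = 220.80 million (anyone who worked, including part-time for economic reasons, counts as employed).
Unemployed = 2.17 + 8.64 = 10.81 million (jobless and actively searching, or on temporary layoff).
Labor force = 220.80 + 10.81 = 231.61 million.
Not in labor force = 14.62 + 2.70 + 64.99 = 82.31 million (those not working and not actively searching are outside the labor force — including those who want a job but have given up searching).
Civilian working-age population = 231.61 + 82.31 = 313.92 million.
Unemployment rate = 10.81 / 231.61 = 4.67%.
Labor force participation rate = 231.61 / 313.92 = 73.78%.

Unemployment rate ≈ 4.67%; labor force participation rate ≈ 73.78%.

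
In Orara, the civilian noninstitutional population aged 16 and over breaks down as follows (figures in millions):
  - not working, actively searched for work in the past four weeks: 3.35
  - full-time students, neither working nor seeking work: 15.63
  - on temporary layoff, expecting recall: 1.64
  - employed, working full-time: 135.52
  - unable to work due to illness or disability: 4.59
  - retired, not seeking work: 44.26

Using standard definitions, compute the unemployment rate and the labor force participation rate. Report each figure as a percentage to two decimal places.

Unemployment rate ≈ 3.55%; labor force participation rate ≈ 68.54%.

Employed = 135.52 million.
Unemployed = 3.35 + 1.64 = 4.99 million (jobless and actively searching, or on temporary layoff).
Labor force = 135.52 + 4.99 = 140.51 million.
Not in labor force = 15.63 + 4.59 + 44.26 = 64.48 million (those not working and not actively searching are outside the labor force).
Civilian working-age population = 140.51 + 64.48 = 204.99 million.
Unemployment rate = 4.99 / 140.51 = 3.55%.
Labor force participation rate = 140.51 / 204.99 = 68.54%.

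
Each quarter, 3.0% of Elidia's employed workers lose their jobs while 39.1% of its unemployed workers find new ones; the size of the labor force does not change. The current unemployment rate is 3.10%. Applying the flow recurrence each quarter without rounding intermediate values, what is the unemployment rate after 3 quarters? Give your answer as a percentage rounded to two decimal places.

Unemployment rate after three quarters ≈ 6.34%.

With a fixed labor force, u_{t+1} = u_t + s·(1−u_t) − f·u_t = u_t·(1−s−f) + s.
Here 1−s−f = 0.579 and s = 0.030.
u_1 = 0.031000 × 0.579 + 0.030 = 0.047949.
u_2 = 0.047949 × 0.579 + 0.030 = 0.057762.
u_3 = 0.057762 × 0.579 + 0.030 = 0.063444.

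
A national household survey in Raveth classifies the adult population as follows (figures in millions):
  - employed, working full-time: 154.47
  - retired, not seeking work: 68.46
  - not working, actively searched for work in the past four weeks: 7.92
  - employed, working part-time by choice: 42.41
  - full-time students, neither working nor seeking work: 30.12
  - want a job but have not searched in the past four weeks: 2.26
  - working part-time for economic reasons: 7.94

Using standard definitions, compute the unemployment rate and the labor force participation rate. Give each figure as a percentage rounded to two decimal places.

Unemployment rate ≈ 3.72%; labor force participation rate ≈ 67.84%.

Employed = 154.47 + 42.41 + 7.94 = 204.82 million (anyone who worked, including part-time for economic reasons, counts as employed).
Unemployed = 7.92 million.
Labor force = 204.82 + 7.92 = 212.74 million.
Not in labor force = 68.46 + 30.12 + 2.26 = 100.84 million (those not working and not actively searching are outside the labor force — including those who want a job but have given up searching).
Civilian working-age population = 212.74 + 100.84 = 313.58 million.
Unemployment rate = 7.92 / 212.74 = 3.72%.
Labor force participation rate = 212.74 / 313.58 = 67.84%.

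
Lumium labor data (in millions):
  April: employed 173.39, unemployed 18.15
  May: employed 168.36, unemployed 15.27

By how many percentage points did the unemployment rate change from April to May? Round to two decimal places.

April: labor force = 173.39 + 18.15 = 191.54; u = 18.15/191.54 = 9.48%.
May: labor force = 168.36 + 15.27 = 183.63; u = 15.27/183.63 = 8.32%.
Change = 8.32% − 9.48% = −1.16 pp.

The unemployment rate changed by −1.16 percentage points.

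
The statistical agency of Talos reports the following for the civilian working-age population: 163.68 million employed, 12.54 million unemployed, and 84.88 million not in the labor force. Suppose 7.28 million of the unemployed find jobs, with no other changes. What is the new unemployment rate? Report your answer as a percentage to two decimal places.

Initially, labor force = 163.68 + 12.54 = 176.22 million, so u = 12.54/176.22 = 7.12%.
After the change, unemployed falls and employed rises by 7.28; labor force unchanged → E = 170.96, U = 5.26, labor force = 176.22 million.
New unemployment rate = 5.26 / 176.22 = 2.98%.

New unemployment rate ≈ 2.98%.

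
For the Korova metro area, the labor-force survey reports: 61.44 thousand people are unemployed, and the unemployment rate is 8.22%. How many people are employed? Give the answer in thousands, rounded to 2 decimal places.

Labor force = U / u = 61.44 / 0.0822 ≈ 747.45 thousand.
Employed = labor force − unemployed = 747.45 − 61.44 = 686.01 thousand.

About 686.01 thousand are employed.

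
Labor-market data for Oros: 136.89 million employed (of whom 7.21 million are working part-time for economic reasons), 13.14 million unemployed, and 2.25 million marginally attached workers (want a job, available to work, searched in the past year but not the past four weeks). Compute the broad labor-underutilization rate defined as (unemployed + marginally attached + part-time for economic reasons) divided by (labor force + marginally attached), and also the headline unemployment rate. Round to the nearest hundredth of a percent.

Broad underutilization rate ≈ 14.84%; headline unemployment rate ≈ 8.76%.

Labor force = 136.89 + 13.14 = 150.03 million.
Numerator = 13.14 + 2.25 + 7.21 = 22.60 million.
Denominator = 150.03 + 2.25 = 152.28 million.
Broad rate = 22.60 / 152.28 = 14.84%.
Headline unemployment rate = 13.14 / 150.03 = 8.76%.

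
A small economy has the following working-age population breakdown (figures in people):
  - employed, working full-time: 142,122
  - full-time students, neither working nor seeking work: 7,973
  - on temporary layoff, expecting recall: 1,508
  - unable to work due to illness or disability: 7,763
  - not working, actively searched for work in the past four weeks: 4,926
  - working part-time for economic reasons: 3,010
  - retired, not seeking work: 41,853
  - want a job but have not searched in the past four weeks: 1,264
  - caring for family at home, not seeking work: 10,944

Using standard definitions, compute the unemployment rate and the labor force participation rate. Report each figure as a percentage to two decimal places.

Unemployment rate ≈ 4.25%; labor force participation rate ≈ 68.47%.

Employed = 142,122 + 3,010 = 145,132 (anyone who worked, including part-time for economic reasons, counts as employed).
Unemployed = 1,508 + 4,926 = 6,434 (jobless and actively searching, or on temporary layoff).
Labor force = 145,132 + 6,434 = 151,566.
Not in labor force = 7,973 + 7,763 + 41,853 + 1,264 + 10,944 = 69,797 (those not working and not actively searching are outside the labor force — including those who want a job but have given up searching).
Civilian working-age population = 151,566 + 69,797 = 221,363.
Unemployment rate = 6,434 / 151,566 = 4.25%.
Labor force participation rate = 151,566 / 221,363 = 68.47%.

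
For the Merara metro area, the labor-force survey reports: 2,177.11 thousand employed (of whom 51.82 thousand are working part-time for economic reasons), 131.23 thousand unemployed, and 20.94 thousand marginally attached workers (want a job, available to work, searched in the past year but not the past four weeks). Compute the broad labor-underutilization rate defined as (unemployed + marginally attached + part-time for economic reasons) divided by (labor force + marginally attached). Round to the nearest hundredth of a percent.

Labor force = 2,177.11 + 131.23 = 2,308.34 thousand.
Numerator = 131.23 + 20.94 + 51.82 = 203.99 thousand.
Denominator = 2,308.34 + 20.94 = 2,329.28 thousand.
Broad rate = 203.99 / 2,329.28 = 8.76%.

Broad underutilization rate ≈ 8.76%.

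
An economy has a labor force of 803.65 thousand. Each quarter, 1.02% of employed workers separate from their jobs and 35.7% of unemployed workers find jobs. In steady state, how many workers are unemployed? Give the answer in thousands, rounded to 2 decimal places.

Steady-state unemployment rate u* = s/(s+f) = 1.02/(1.02+35.7) = 0.027778.
Unemployed = u* × labor force = 0.027778 × 803.65 ≈ 22.32 thousand.

About 22.32 thousand are unemployed in steady state.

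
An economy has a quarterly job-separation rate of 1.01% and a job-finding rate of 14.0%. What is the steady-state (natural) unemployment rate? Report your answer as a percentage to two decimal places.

At steady state the flows balance: s·E = f·U, so U/(E+U) = s/(s+f).
u* = 1.01 / (1.01 + 14.0) = 1.01 / 15.01 = 6.73%.

Steady-state unemployment rate ≈ 6.73%.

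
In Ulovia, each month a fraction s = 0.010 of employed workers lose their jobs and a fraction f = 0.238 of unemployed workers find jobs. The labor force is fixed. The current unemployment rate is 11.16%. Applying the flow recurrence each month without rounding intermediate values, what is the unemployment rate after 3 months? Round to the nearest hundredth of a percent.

Unemployment rate after three months ≈ 7.06%.

With a fixed labor force, u_{t+1} = u_t + s·(1−u_t) − f·u_t = u_t·(1−s−f) + s.
Here 1−s−f = 0.752 and s = 0.010.
u_1 = 0.111600 × 0.752 + 0.010 = 0.093923.
u_2 = 0.093923 × 0.752 + 0.010 = 0.080630.
u_3 = 0.080630 × 0.752 + 0.010 = 0.070634.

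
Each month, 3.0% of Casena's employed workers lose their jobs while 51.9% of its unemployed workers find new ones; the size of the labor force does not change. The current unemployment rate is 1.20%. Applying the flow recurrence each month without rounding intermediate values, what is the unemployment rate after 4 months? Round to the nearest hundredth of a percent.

With a fixed labor force, u_{t+1} = u_t + s·(1−u_t) − f·u_t = u_t·(1−s−f) + s.
Here 1−s−f = 0.451 and s = 0.030.
u_1 = 0.012000 × 0.451 + 0.030 = 0.035412.
u_2 = 0.035412 × 0.451 + 0.030 = 0.045971.
u_3 = 0.045971 × 0.451 + 0.030 = 0.050733.
u_4 = 0.050733 × 0.451 + 0.030 = 0.052881.

Unemployment rate after four months ≈ 5.29%.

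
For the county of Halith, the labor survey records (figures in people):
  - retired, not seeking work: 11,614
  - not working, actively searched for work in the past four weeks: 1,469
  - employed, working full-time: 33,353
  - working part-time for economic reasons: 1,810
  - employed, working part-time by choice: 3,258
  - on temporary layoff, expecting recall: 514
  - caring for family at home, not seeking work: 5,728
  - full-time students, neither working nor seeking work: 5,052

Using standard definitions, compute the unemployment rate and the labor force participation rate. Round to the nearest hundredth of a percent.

Unemployment rate ≈ 4.91%; labor force participation rate ≈ 64.34%.

Employed = 33,353 + 1,810 + 3,258 = 38,421 (anyone who worked, including part-time for economic reasons, counts as employed).
Unemployed = 1,469 + 514 = 1,983 (jobless and actively searching, or on temporary layoff).
Labor force = 38,421 + 1,983 = 40,404.
Not in labor force = 11,614 + 5,728 + 5,052 = 22,394 (those not working and not actively searching are outside the labor force).
Civilian working-age population = 40,404 + 22,394 = 62,798.
Unemployment rate = 1,983 / 40,404 = 4.91%.
Labor force participation rate = 40,404 / 62,798 = 64.34%.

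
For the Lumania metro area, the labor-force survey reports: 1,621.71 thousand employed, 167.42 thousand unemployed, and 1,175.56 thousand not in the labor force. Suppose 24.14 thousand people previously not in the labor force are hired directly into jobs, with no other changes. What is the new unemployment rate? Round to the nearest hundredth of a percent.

Initially, labor force = 1,621.71 + 167.42 = 1,789.13 thousand, so u = 167.42/1,789.13 = 9.36%.
After the change, employed and labor force both rise by 24.14; unemployed unchanged → E = 1,645.85, U = 167.42, labor force = 1,813.27 thousand.
New unemployment rate = 167.42 / 1,813.27 = 9.23%.

New unemployment rate ≈ 9.23%.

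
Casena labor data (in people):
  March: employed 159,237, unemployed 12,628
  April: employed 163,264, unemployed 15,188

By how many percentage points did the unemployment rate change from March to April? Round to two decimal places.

The unemployment rate changed by +1.16 percentage points.

March: labor force = 159,237 + 12,628 = 171,865; u = 12,628/171,865 = 7.35%.
April: labor force = 163,264 + 15,188 = 178,452; u = 15,188/178,452 = 8.51%.
Change = 8.51% − 7.35% = +1.16 pp.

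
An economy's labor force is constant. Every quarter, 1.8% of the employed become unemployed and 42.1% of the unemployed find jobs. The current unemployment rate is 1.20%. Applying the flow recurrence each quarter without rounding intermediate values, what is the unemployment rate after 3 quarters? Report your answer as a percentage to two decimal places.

Unemployment rate after three quarters ≈ 3.59%.

With a fixed labor force, u_{t+1} = u_t + s·(1−u_t) − f·u_t = u_t·(1−s−f) + s.
Here 1−s−f = 0.561 and s = 0.018.
u_1 = 0.012000 × 0.561 + 0.018 = 0.024732.
u_2 = 0.024732 × 0.561 + 0.018 = 0.031875.
u_3 = 0.031875 × 0.561 + 0.018 = 0.035882.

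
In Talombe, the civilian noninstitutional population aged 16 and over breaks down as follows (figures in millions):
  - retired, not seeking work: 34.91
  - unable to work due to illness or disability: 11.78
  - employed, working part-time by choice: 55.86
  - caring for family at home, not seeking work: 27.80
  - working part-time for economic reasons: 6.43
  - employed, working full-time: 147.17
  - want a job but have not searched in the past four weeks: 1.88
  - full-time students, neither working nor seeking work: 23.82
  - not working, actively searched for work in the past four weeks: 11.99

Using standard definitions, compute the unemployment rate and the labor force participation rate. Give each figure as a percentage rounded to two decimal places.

Employed = 55.86 + 6.43 + 147.17 = 209.46 million (anyone who worked, including part-time for economic reasons, counts as employed).
Unemployed = 11.99 million.
Labor force = 209.46 + 11.99 = 221.45 million.
Not in labor force = 34.91 + 11.78 + 27.80 + 1.88 + 23.82 = 100.19 million (those not working and not actively searching are outside the labor force — including those who want a job but have given up searching).
Civilian working-age population = 221.45 + 100.19 = 321.64 million.
Unemployment rate = 11.99 / 221.45 = 5.41%.
Labor force participation rate = 221.45 / 321.64 = 68.85%.

Unemployment rate ≈ 5.41%; labor force participation rate ≈ 68.85%.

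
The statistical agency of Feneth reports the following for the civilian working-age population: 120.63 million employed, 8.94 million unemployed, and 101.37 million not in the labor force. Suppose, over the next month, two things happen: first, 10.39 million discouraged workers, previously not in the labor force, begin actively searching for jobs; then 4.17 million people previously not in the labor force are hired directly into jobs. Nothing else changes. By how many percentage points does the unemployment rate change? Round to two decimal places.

Initially, labor force = 120.63 + 8.94 = 129.57 million, so u = 8.94/129.57 = 6.90%.
After the first change, unemployed and labor force both rise by 10.39 → E = 120.63, U = 19.33, labor force = 139.96 million.
After the second change, employed and labor force both rise by 4.17; unemployed unchanged → E = 124.80, U = 19.33, labor force = 144.13 million.
New unemployment rate = 19.33 / 144.13 = 13.41%.
Change = 13.41% − 6.90% = +6.51 percentage points.

The unemployment rate changes by +6.51 percentage points.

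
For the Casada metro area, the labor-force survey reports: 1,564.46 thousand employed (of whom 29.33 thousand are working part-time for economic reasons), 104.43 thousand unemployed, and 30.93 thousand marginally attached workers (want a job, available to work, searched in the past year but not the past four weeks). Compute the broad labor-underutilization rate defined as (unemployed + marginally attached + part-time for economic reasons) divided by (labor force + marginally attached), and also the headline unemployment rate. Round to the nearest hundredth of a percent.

Labor force = 1,564.46 + 104.43 = 1,668.89 thousand.
Numerator = 104.43 + 30.93 + 29.33 = 164.69 thousand.
Denominator = 1,668.89 + 30.93 = 1,699.82 thousand.
Broad rate = 164.69 / 1,699.82 = 9.69%.
Headline unemployment rate = 104.43 / 1,668.89 = 6.26%.

Broad underutilization rate ≈ 9.69%; headline unemployment rate ≈ 6.26%.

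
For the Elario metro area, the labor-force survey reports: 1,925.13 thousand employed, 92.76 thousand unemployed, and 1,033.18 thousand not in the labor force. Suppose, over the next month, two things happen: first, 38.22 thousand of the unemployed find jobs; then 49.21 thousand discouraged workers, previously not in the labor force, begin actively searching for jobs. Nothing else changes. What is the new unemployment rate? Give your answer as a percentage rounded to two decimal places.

Initially, labor force = 1,925.13 + 92.76 = 2,017.89 thousand, so u = 92.76/2,017.89 = 4.60%.
After the first change, unemployed falls and employed rises by 38.22; labor force unchanged → E = 1,963.35, U = 54.54, labor force = 2,017.89 thousand.
After the second change, unemployed and labor force both rise by 49.21 → E = 1,963.35, U = 103.75, labor force = 2,067.10 thousand.
New unemployment rate = 103.75 / 2,067.10 = 5.02%.

New unemployment rate ≈ 5.02%.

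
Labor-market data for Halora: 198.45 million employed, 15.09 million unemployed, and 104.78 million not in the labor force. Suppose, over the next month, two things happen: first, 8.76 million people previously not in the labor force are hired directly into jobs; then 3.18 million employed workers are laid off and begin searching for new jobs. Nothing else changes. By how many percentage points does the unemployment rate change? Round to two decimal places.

Initially, labor force = 198.45 + 15.09 = 213.54 million, so u = 15.09/213.54 = 7.07%.
After the first change, employed and labor force both rise by 8.76; unemployed unchanged → E = 207.21, U = 15.09, labor force = 222.30 million.
After the second change, employed falls and unemployed rises by 3.18; labor force unchanged → E = 204.03, U = 18.27, labor force = 222.30 million.
New unemployment rate = 18.27 / 222.30 = 8.22%.
Change = 8.22% − 7.07% = +1.15 percentage points.

The unemployment rate changes by +1.15 percentage points.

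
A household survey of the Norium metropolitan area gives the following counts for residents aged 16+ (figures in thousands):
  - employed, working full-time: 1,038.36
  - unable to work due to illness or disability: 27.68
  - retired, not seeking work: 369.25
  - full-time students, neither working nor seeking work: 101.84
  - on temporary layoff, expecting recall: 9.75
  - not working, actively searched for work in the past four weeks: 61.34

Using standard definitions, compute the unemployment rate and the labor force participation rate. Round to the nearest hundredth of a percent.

Unemployment rate ≈ 6.41%; labor force participation rate ≈ 68.99%.

Employed = 1,038.36 thousand.
Unemployed = 9.75 + 61.34 = 71.09 thousand (jobless and actively searching, or on temporary layoff).
Labor force = 1,038.36 + 71.09 = 1,109.45 thousand.
Not in labor force = 27.68 + 369.25 + 101.84 = 498.77 thousand (those not working and not actively searching are outside the labor force).
Civilian working-age population = 1,109.45 + 498.77 = 1,608.22 thousand.
Unemployment rate = 71.09 / 1,109.45 = 6.41%.
Labor force participation rate = 1,109.45 / 1,608.22 = 68.99%.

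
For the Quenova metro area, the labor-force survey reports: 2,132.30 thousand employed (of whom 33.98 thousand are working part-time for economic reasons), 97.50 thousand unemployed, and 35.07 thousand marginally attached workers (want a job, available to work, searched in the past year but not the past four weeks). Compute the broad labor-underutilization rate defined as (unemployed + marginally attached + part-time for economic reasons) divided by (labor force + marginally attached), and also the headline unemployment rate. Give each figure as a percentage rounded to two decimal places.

Labor force = 2,132.30 + 97.50 = 2,229.80 thousand.
Numerator = 97.50 + 35.07 + 33.98 = 166.55 thousand.
Denominator = 2,229.80 + 35.07 = 2,264.87 thousand.
Broad rate = 166.55 / 2,264.87 = 7.35%.
Headline unemployment rate = 97.50 / 2,229.80 = 4.37%.

Broad underutilization rate ≈ 7.35%; headline unemployment rate ≈ 4.37%.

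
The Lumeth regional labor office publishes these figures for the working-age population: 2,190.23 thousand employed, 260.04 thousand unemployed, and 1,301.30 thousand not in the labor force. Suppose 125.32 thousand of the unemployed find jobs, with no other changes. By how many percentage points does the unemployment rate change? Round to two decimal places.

Initially, labor force = 2,190.23 + 260.04 = 2,450.27 thousand, so u = 260.04/2,450.27 = 10.61%.
After the change, unemployed falls and employed rises by 125.32; labor force unchanged → E = 2,315.55, U = 134.72, labor force = 2,450.27 thousand.
New unemployment rate = 134.72 / 2,450.27 = 5.50%.
Change = 5.50% − 10.61% = −5.11 percentage points.

The unemployment rate changes by −5.11 percentage points.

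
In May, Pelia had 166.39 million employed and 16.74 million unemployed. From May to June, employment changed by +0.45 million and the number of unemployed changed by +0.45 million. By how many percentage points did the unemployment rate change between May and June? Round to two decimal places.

The unemployment rate changed by +0.20 percentage points.

May: labor force = 166.39 + 16.74 = 183.13; u = 16.74/183.13 = 9.14%.
June: labor force = 166.84 + 17.19 = 184.03; u = 17.19/184.03 = 9.34%.
Change = 9.34% − 9.14% = +0.20 pp.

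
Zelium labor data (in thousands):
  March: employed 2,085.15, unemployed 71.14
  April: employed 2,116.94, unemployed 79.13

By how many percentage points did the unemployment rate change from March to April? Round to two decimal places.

March: labor force = 2,085.15 + 71.14 = 2,156.29; u = 71.14/2,156.29 = 3.30%.
April: labor force = 2,116.94 + 79.13 = 2,196.07; u = 79.13/2,196.07 = 3.60%.
Change = 3.60% − 3.30% = +0.30 pp.

The unemployment rate changed by +0.30 percentage points.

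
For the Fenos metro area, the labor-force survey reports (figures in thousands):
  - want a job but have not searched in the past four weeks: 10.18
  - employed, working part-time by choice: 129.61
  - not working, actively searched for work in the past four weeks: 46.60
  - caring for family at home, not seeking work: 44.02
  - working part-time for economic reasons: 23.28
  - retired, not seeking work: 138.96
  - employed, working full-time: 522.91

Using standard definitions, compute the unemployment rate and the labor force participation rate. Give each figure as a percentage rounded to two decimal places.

Employed = 129.61 + 23.28 + 522.91 = 675.80 thousand (anyone who worked, including part-time for economic reasons, counts as employed).
Unemployed = 46.60 thousand.
Labor force = 675.80 + 46.60 = 722.40 thousand.
Not in labor force = 10.18 + 44.02 + 138.96 = 193.16 thousand (those not working and not actively searching are outside the labor force — including those who want a job but have given up searching).
Civilian working-age population = 722.40 + 193.16 = 915.56 thousand.
Unemployment rate = 46.60 / 722.40 = 6.45%.
Labor force participation rate = 722.40 / 915.56 = 78.90%.

Unemployment rate ≈ 6.45%; labor force participation rate ≈ 78.90%.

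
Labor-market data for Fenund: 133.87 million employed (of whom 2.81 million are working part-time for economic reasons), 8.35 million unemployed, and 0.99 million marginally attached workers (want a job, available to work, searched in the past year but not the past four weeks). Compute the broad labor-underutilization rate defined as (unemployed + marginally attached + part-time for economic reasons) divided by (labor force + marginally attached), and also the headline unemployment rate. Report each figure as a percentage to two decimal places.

Labor force = 133.87 + 8.35 = 142.22 million.
Numerator = 8.35 + 0.99 + 2.81 = 12.15 million.
Denominator = 142.22 + 0.99 = 143.21 million.
Broad rate = 12.15 / 143.21 = 8.48%.
Headline unemployment rate = 8.35 / 142.22 = 5.87%.

Broad underutilization rate ≈ 8.48%; headline unemployment rate ≈ 5.87%.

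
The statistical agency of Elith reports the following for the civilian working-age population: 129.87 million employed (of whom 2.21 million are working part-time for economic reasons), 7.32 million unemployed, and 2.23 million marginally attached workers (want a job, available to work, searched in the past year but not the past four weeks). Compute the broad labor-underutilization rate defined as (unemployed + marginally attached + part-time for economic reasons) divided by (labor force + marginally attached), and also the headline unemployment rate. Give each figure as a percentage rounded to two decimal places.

Broad underutilization rate ≈ 8.43%; headline unemployment rate ≈ 5.34%.

Labor force = 129.87 + 7.32 = 137.19 million.
Numerator = 7.32 + 2.23 + 2.21 = 11.76 million.
Denominator = 137.19 + 2.23 = 139.42 million.
Broad rate = 11.76 / 139.42 = 8.43%.
Headline unemployment rate = 7.32 / 137.19 = 5.34%.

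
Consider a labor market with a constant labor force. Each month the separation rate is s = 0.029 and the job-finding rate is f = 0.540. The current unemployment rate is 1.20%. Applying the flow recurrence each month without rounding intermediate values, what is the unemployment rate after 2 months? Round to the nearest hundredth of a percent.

With a fixed labor force, u_{t+1} = u_t + s·(1−u_t) − f·u_t = u_t·(1−s−f) + s.
Here 1−s−f = 0.431 and s = 0.029.
u_1 = 0.012000 × 0.431 + 0.029 = 0.034172.
u_2 = 0.034172 × 0.431 + 0.029 = 0.043728.

Unemployment rate after two months ≈ 4.37%.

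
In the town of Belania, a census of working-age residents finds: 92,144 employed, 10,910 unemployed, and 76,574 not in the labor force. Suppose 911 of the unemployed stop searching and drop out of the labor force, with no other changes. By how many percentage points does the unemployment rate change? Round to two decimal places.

The unemployment rate changes by −0.80 percentage points.

Initially, labor force = 92,144 + 10,910 = 103,054, so u = 10,910/103,054 = 10.59%.
After the change, unemployed and labor force both fall by 911 → E = 92,144, U = 9,999, labor force = 102,143.
New unemployment rate = 9,999 / 102,143 = 9.79%.
Change = 9.79% − 10.59% = −0.80 percentage points.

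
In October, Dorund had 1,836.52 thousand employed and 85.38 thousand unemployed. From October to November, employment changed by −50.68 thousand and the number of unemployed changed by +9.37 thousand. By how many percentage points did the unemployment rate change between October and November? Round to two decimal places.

October: labor force = 1,836.52 + 85.38 = 1,921.90; u = 85.38/1,921.90 = 4.44%.
November: labor force = 1,785.84 + 94.75 = 1,880.59; u = 94.75/1,880.59 = 5.04%.
Change = 5.04% − 4.44% = +0.60 pp.

The unemployment rate changed by +0.60 percentage points.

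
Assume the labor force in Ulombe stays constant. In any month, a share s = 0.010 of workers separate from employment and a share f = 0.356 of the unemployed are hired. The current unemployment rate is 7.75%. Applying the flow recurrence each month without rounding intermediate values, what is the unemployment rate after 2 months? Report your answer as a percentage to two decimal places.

Unemployment rate after two months ≈ 4.75%.

With a fixed labor force, u_{t+1} = u_t + s·(1−u_t) − f·u_t = u_t·(1−s−f) + s.
Here 1−s−f = 0.634 and s = 0.010.
u_1 = 0.077500 × 0.634 + 0.010 = 0.059135.
u_2 = 0.059135 × 0.634 + 0.010 = 0.047492.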